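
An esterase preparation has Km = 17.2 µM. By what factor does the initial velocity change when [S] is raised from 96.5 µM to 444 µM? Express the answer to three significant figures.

The fractional saturations are [S]/(Km+[S]) = 96.5/113.7 = 0.8487 and 444/461.2 = 0.9627.
v₂/v₁ is just their ratio: 0.9627/0.8487 = 1.13.

1.13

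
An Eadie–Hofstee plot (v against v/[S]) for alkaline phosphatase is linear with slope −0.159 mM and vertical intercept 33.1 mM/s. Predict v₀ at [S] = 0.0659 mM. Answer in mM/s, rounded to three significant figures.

In the Eadie–Hofstee form v = Vmax − Km·(v/[S]), the slope is −Km and the intercept is Vmax, so Km = 0.159 mM and Vmax = 33.1 mM/s.
v = 33.1 × 0.0659/(0.159 + 0.0659) = 9.70 mM/s.

9.70 mM/s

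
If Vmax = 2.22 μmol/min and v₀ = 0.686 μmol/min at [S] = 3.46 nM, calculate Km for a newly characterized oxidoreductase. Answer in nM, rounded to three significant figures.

v/Vmax = 0.686/2.22 = 0.3090 = [S]/(Km+[S]).
So Km + [S] = [S]/0.3090 = 11.20 nM, giving Km = 11.20 − 3.46 = 7.74 nM.

7.74 nM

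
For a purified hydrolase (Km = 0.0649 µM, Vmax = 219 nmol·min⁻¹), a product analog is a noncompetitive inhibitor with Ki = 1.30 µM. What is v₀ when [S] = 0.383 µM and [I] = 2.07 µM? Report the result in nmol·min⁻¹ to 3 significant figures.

With α = 1 + [I]/Ki = 1 + 2.07/1.30 = 2.592, the noncompetitive rate law is v = (Vmax/α)·[S] / (Km + [S]).
v = (219/2.592)×0.383 / (0.0649 + 0.383) = 32.36/0.4479 = 72.2 nmol·min⁻¹.

72.2 nmol·min⁻¹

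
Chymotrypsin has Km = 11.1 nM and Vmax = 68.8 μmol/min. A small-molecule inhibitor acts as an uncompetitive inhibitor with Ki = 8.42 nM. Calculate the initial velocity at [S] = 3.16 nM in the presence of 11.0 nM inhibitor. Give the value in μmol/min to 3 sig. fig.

With α = 1 + [I]/Ki = 1 + 11.0/8.42 = 2.306, the uncompetitive rate law is v = (Vmax/α)·[S] / (Km/α + [S]).
v = (68.8/2.306)×3.16 / (11.1/2.306 + 3.16) = 94.26/7.973 = 11.8 μmol/min.

11.8 μmol/min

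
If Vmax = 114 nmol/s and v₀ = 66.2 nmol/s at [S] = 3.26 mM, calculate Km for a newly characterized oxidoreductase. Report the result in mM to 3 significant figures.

2.35 mM

v/Vmax = 66.2/114 = 0.5807 = [S]/(Km+[S]).
So Km + [S] = [S]/0.5807 = 5.614 mM, giving Km = 5.614 − 3.26 = 2.35 mM.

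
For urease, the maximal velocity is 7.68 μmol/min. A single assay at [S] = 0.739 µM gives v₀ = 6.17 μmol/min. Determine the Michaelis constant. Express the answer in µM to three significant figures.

v/Vmax = 6.17/7.68 = 0.8034 = [S]/(Km+[S]).
So Km + [S] = [S]/0.8034 = 0.9199 µM, giving Km = 0.9199 − 0.739 = 0.181 µM.

0.181 µM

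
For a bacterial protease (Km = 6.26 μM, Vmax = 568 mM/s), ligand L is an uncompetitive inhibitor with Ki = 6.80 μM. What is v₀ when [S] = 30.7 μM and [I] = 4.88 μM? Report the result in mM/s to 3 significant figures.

296 mM/s

With α = 1 + [I]/Ki = 1 + 4.88/6.80 = 1.718, the uncompetitive rate law is v = (Vmax/α)·[S] / (Km/α + [S]).
v = (568/1.718)×30.7 / (6.26/1.718 + 30.7) = 10150/34.34 = 296 mM/s.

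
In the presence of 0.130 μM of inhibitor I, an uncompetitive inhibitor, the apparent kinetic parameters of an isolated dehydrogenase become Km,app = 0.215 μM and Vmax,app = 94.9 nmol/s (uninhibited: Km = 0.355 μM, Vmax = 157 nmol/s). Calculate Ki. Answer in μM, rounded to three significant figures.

Uncompetitive: Vmax,app = Vmax/α (and Km,app = Km/α) with α = 1 + [I]/Ki.
α = Vmax/Vmax,app = 157/94.9 = 1.654.
Ki = [I]/(α − 1) = 0.130/0.6544 = 0.199 μM.

0.199 μM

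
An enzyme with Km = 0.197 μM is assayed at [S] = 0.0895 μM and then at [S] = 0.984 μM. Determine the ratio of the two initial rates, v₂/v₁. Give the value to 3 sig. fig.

Since Vmax cancels, v₂/v₁ = [S]₂(Km+[S]₁) / [S]₁(Km+[S]₂).
= 0.984×(0.197+0.0895) / (0.0895×(0.197+0.984)) = 0.2819/0.1057 = 2.67.

2.67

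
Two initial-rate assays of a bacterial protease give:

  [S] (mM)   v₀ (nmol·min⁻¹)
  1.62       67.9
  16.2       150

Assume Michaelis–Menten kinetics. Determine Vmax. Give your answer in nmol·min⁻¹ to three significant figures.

From v = Vmax[S]/(Km+[S]), each point gives Vmax = v(Km+[S])/[S].
Equating: 67.9(Km+1.62)/1.62 = 150(Km+16.2)/16.2.
41.91·Km + 67.9 = 9.259·Km + 150, so (41.91 − 9.259)·Km = 150 − 67.9.
Km = 82.10/32.65 = 2.51 mM; then Vmax = 67.9(2.51+1.62)/1.62 = 173 nmol·min⁻¹.

173 nmol·min⁻¹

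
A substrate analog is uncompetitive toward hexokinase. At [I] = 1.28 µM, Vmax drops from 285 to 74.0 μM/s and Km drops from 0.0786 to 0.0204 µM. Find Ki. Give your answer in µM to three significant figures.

Uncompetitive: Vmax,app = Vmax/α (and Km,app = Km/α) with α = 1 + [I]/Ki.
α = Vmax/Vmax,app = 285/74.0 = 3.851.
Since α = 1 + [I]/Ki, [I]/Ki = 3.851 − 1 = 2.851 and Ki = 1.28/2.851 = 0.449 µM.

0.449 µM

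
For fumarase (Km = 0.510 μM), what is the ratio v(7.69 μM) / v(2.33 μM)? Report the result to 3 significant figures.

The fractional saturations are [S]/(Km+[S]) = 2.33/2.840 = 0.8204 and 7.69/8.200 = 0.9378.
v₂/v₁ is just their ratio: 0.9378/0.8204 = 1.14.

1.14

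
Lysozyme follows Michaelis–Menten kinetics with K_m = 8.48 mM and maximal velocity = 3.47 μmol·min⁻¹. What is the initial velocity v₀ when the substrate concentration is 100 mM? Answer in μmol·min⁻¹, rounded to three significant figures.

v = Vmax·[S]/(Km + [S]) = 3.47 × 100 / (8.48 + 100)
  = 347.0 / 108.5 = 3.20 μmol·min⁻¹.

3.20 μmol·min⁻¹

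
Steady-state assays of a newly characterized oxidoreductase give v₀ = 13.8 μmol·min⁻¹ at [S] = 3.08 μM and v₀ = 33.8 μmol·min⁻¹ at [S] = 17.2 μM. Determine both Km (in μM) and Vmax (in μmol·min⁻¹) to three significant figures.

From v = Vmax[S]/(Km+[S]), each point gives Vmax = v(Km+[S])/[S].
Equating: 13.8(Km+3.08)/3.08 = 33.8(Km+17.2)/17.2.
4.481·Km + 13.8 = 1.965·Km + 33.8, so (4.481 − 1.965)·Km = 33.8 − 13.8.
Km = 20.00/2.515 = 7.95 μM; then Vmax = 13.8(7.95+3.08)/3.08 = 49.4 μmol·min⁻¹.

Km = 7.95 μM; Vmax = 49.4 μmol·min⁻¹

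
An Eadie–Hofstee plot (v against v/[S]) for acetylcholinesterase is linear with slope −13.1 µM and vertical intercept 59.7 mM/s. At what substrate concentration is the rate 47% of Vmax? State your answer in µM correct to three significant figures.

The Eadie–Hofstee slope gives Km = 13.1 µM (slope = −Km).
v/Vmax = [S]/(Km+[S]) = 0.47 ⇒ [S] = Km·0.47/(1−0.47) = 13.1 × 0.8868 = 11.6 µM.

11.6 µM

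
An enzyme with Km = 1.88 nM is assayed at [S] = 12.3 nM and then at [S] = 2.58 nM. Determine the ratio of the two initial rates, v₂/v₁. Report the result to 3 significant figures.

0.667

The fractional saturations are [S]/(Km+[S]) = 12.3/14.18 = 0.8674 and 2.58/4.460 = 0.5785.
v₂/v₁ is just their ratio: 0.5785/0.8674 = 0.667.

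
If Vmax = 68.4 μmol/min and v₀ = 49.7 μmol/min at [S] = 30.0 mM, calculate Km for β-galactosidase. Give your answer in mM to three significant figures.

v/Vmax = 49.7/68.4 = 0.7266 = [S]/(Km+[S]).
So Km + [S] = [S]/0.7266 = 41.29 mM, giving Km = 41.29 − 30.0 = 11.3 mM.

11.3 mM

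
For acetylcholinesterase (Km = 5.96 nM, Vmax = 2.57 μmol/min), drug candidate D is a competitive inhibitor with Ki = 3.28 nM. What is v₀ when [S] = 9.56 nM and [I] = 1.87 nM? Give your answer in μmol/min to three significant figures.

α = 1 + [I]/Ki = 1 + 1.87/3.28 = 1.570.
For a competitive inhibitor, Vmax is unchanged and the apparent Km becomes α·Km: Km,app = 9.36 nM, Vmax,app = 2.57 μmol/min.
v = Vmax,app·[S]/(Km,app + [S]) = 2.57 × 9.56/(9.36 + 9.56) = 1.30 μmol/min.

1.30 μmol/min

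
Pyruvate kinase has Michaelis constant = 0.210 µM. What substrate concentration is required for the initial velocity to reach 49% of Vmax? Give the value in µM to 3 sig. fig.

v/Vmax = [S]/(Km+[S]) = 0.49, so [S] = Km·0.49/(1 − 0.49) = 0.210 × 0.9608.
[S] = 0.202 µM.

0.202 µM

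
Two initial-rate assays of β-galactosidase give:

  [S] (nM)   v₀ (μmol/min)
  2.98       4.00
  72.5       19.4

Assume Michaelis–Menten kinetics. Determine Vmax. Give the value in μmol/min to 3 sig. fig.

In reciprocal form, 1/v = (Km/Vmax)·(1/[S]) + 1/Vmax. The two points give (1/[S], 1/v) = (0.3356, 0.2500) and (0.01379, 0.05155).
Slope = (0.2500 − 0.05155)/(0.3356 − 0.01379) = 0.6167; intercept = 0.2500 − 0.6167×0.3356 = 0.04304.
Vmax = 1/intercept = 23.2 μmol/min; Km = slope × Vmax = 0.6167 × 23.2 = 14.3 nM.

23.2 μmol/min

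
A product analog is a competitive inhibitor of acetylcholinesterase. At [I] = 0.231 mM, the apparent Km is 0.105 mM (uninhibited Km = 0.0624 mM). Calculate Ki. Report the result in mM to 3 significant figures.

Competitive: Km,app = α·Km with α = 1 + [I]/Ki.
α = Km,app/Km = 0.105/0.0624 = 1.683.
Ki = [I]/(α − 1) = 0.231/0.6827 = 0.338 mM.

0.338 mM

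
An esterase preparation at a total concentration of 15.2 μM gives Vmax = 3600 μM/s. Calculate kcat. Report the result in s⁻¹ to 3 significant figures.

kcat = Vmax/[E]total = 3600 μM/s / 15.2 μM = 237 s⁻¹.

237 s⁻¹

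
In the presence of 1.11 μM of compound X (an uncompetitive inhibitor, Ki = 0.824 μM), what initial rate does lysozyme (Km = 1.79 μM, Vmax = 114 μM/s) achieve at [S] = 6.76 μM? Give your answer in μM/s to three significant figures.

With α = 1 + [I]/Ki = 1 + 1.11/0.824 = 2.347, the uncompetitive rate law is v = (Vmax/α)·[S] / (Km/α + [S]).
v = (114/2.347)×6.76 / (1.79/2.347 + 6.76) = 328.3/7.523 = 43.6 μM/s.

43.6 μM/s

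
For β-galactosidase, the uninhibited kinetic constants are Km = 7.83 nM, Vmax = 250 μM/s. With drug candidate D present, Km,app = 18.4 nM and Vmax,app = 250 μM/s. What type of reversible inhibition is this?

competitive

Km increases (7.83 → 18.4 nM) while Vmax is unchanged — the hallmark of competitive inhibition.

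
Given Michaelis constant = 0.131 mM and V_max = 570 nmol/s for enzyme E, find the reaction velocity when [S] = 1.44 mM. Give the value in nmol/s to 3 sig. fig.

522 nmol/s

[S]/(Km+[S]) = 1.44/1.571 = 0.9166, the fractional saturation.
v = 0.9166 × Vmax = 0.9166 × 570 = 522 nmol/s.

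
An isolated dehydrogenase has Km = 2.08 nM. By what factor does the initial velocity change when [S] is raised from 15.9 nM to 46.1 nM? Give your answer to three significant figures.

Since Vmax cancels, v₂/v₁ = [S]₂(Km+[S]₁) / [S]₁(Km+[S]₂).
= 46.1×(2.08+15.9) / (15.9×(2.08+46.1)) = 828.9/766.1 = 1.08.

1.08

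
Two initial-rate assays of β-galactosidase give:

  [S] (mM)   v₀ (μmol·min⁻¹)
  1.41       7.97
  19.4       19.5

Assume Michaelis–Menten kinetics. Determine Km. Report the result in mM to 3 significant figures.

2.48 mM

From v = Vmax[S]/(Km+[S]), each point gives Vmax = v(Km+[S])/[S].
Equating: 7.97(Km+1.41)/1.41 = 19.5(Km+19.4)/19.4.
5.652·Km + 7.97 = 1.005·Km + 19.5, so (5.652 − 1.005)·Km = 19.5 − 7.97.
Km = 11.53/4.647 = 2.48 mM; then Vmax = 7.97(2.48+1.41)/1.41 = 22.0 μmol·min⁻¹.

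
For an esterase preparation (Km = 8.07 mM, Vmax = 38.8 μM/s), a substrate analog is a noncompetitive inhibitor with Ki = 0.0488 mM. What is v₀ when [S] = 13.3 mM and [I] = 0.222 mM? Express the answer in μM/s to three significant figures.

4.35 μM/s

α = 1 + [I]/Ki = 1 + 0.222/0.0488 = 5.549.
For a noncompetitive inhibitor, Vmax is reduced to Vmax/α while Km is unchanged: Km,app = 8.07 mM, Vmax,app = 6.99 μM/s.
v = Vmax,app·[S]/(Km,app + [S]) = 6.99 × 13.3/(8.07 + 13.3) = 4.35 μM/s.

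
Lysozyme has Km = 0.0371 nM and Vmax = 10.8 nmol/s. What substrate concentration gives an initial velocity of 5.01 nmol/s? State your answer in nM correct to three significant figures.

Rearranging v = Vmax[S]/(Km+[S]) gives [S] = Km·v/(Vmax − v).
[S] = 0.0371 × 5.01 / (10.8 − 5.01) = 0.1859/5.790 = 0.0321 nM.

0.0321 nM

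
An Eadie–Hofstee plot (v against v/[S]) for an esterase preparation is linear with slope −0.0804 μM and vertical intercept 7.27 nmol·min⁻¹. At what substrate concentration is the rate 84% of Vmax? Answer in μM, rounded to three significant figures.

The Eadie–Hofstee slope gives Km = 0.0804 μM (slope = −Km).
v/Vmax = [S]/(Km+[S]) = 0.84 ⇒ [S] = Km·0.84/(1−0.84) = 0.0804 × 5.250 = 0.422 μM.

0.422 μM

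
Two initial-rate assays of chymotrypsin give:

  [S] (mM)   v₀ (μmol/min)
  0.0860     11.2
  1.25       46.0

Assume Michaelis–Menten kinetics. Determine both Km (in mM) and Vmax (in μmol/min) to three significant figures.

Km = 0.372 mM; Vmax = 59.7 μmol/min

In reciprocal form, 1/v = (Km/Vmax)·(1/[S]) + 1/Vmax. The two points give (1/[S], 1/v) = (11.63, 0.08929) and (0.8000, 0.02174).
Slope = (0.08929 − 0.02174)/(11.63 − 0.8000) = 0.006238; intercept = 0.08929 − 0.006238×11.63 = 0.01675.
Vmax = 1/intercept = 59.7 μmol/min; Km = slope × Vmax = 0.006238 × 59.7 = 0.372 mM.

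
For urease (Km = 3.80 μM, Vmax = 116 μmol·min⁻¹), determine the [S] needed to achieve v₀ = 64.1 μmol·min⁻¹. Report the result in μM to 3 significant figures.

4.69 μM

Rearranging v = Vmax[S]/(Km+[S]) gives [S] = Km·v/(Vmax − v).
[S] = 3.80 × 64.1 / (116 − 64.1) = 243.6/51.90 = 4.69 μM.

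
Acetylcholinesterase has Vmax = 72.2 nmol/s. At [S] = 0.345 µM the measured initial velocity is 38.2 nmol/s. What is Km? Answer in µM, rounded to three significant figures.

0.307 µM

From v = Vmax[S]/(Km+[S]), Km = [S](Vmax − v)/v.
Km = 0.345 × (72.2 − 38.2) / 38.2 = 11.73/38.2 = 0.307 µM.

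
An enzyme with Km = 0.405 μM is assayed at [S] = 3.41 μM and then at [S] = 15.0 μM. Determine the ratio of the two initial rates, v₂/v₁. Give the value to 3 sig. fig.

The fractional saturations are [S]/(Km+[S]) = 3.41/3.815 = 0.8938 and 15.0/15.40 = 0.9737.
v₂/v₁ is just their ratio: 0.9737/0.8938 = 1.09.

1.09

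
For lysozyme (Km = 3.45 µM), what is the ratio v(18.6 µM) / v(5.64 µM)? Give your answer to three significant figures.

1.36

Since Vmax cancels, v₂/v₁ = [S]₂(Km+[S]₁) / [S]₁(Km+[S]₂).
= 18.6×(3.45+5.64) / (5.64×(3.45+18.6)) = 169.1/124.4 = 1.36.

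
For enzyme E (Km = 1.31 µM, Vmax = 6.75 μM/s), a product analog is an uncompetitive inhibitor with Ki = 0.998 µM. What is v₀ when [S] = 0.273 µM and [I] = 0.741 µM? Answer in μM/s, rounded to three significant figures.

α = 1 + [I]/Ki = 1 + 0.741/0.998 = 1.742.
For an uncompetitive inhibitor, both parameters are divided by α, giving Vmax/α and Km/α: Km,app = 0.752 µM, Vmax,app = 3.87 μM/s.
v = Vmax,app·[S]/(Km,app + [S]) = 3.87 × 0.273/(0.752 + 0.273) = 1.03 μM/s.

1.03 μM/s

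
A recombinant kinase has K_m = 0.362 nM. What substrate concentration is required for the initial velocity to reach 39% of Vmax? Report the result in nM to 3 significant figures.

0.231 nM

v/Vmax = [S]/(Km+[S]) = 0.39, so [S] = Km·0.39/(1 − 0.39) = 0.362 × 0.6393.
[S] = 0.231 nM.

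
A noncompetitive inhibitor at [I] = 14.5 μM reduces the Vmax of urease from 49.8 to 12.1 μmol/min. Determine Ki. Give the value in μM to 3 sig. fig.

4.65 μM

Noncompetitive: Vmax,app = Vmax/α with α = 1 + [I]/Ki.
α = Vmax/Vmax,app = 49.8/12.1 = 4.116.
Ki = [I]/(α − 1) = 14.5/3.116 = 4.65 μM.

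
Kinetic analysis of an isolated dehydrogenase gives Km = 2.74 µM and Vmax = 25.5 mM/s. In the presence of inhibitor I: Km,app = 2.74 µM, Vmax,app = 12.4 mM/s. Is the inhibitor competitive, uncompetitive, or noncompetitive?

noncompetitive

Vmax decreases (25.5 → 12.4 mM/s) while Km is unchanged — pure noncompetitive inhibition.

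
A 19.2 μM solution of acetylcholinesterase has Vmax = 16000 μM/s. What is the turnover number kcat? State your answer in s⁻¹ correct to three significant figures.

kcat = Vmax/[E]total = 16000 μM/s / 19.2 μM = 833 s⁻¹.

833 s⁻¹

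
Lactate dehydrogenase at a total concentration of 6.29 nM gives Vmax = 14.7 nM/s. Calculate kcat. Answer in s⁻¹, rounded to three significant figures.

kcat = Vmax/[E]total = 14.7 nM/s / 6.29 nM = 2.34 s⁻¹.

2.34 s⁻¹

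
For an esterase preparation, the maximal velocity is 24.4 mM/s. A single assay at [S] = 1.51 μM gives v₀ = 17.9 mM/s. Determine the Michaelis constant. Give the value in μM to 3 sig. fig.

0.548 μM

v/Vmax = 17.9/24.4 = 0.7336 = [S]/(Km+[S]).
So Km + [S] = [S]/0.7336 = 2.058 μM, giving Km = 2.058 − 1.51 = 0.548 μM.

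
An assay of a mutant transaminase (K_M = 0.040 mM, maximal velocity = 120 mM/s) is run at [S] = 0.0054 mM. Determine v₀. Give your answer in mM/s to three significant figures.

v = Vmax·[S]/(Km + [S]) = 120 × 0.0054 / (0.040 + 0.0054)
  = 0.6480 / 0.04540 = 14.3 mM/s.

14.3 mM/s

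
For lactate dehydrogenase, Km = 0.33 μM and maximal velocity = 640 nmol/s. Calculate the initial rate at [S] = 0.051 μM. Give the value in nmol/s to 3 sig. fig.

85.7 nmol/s

[S]/(Km+[S]) = 0.051/0.3810 = 0.1339, the fractional saturation.
v = 0.1339 × Vmax = 0.1339 × 640 = 85.7 nmol/s.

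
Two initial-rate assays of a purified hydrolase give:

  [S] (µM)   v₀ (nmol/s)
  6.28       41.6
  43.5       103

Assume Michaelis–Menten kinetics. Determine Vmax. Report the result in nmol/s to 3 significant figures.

From v = Vmax[S]/(Km+[S]), each point gives Vmax = v(Km+[S])/[S].
Equating: 41.6(Km+6.28)/6.28 = 103(Km+43.5)/43.5.
6.624·Km + 41.6 = 2.368·Km + 103, so (6.624 − 2.368)·Km = 103 − 41.6.
Km = 61.40/4.256 = 14.4 µM; then Vmax = 41.6(14.4+6.28)/6.28 = 137 nmol/s.

137 nmol/s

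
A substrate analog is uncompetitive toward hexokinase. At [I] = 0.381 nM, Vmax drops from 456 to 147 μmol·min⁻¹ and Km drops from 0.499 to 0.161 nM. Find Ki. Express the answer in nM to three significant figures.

Uncompetitive: Vmax,app = Vmax/α (and Km,app = Km/α) with α = 1 + [I]/Ki.
α = Vmax/Vmax,app = 456/147 = 3.102.
Ki = [I]/(α − 1) = 0.381/2.102 = 0.181 nM.

0.181 nM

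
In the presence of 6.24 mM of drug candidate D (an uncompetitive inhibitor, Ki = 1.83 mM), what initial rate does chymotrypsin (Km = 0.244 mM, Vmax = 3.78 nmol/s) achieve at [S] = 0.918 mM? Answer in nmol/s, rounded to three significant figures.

α = 1 + [I]/Ki = 1 + 6.24/1.83 = 4.410.
For an uncompetitive inhibitor, both parameters are divided by α, giving Vmax/α and Km/α: Km,app = 0.0553 mM, Vmax,app = 0.857 nmol/s.
v = Vmax,app·[S]/(Km,app + [S]) = 0.857 × 0.918/(0.0553 + 0.918) = 0.808 nmol/s.

0.808 nmol/s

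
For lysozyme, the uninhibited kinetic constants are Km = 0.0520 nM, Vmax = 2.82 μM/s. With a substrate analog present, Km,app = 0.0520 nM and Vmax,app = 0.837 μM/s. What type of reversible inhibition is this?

Vmax decreases (2.82 → 0.837 μM/s) while Km is unchanged — pure noncompetitive inhibition.

noncompetitive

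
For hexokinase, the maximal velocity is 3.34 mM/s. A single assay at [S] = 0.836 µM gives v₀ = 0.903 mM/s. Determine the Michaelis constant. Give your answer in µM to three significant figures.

From v = Vmax[S]/(Km+[S]), Km = [S](Vmax − v)/v.
Km = 0.836 × (3.34 − 0.903) / 0.903 = 2.037/0.903 = 2.26 µM.

2.26 µM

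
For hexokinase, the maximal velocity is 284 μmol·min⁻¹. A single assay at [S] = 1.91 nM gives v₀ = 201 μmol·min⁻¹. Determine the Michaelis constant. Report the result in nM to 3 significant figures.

v/Vmax = 201/284 = 0.7077 = [S]/(Km+[S]).
So Km + [S] = [S]/0.7077 = 2.699 nM, giving Km = 2.699 − 1.91 = 0.789 nM.

0.789 nM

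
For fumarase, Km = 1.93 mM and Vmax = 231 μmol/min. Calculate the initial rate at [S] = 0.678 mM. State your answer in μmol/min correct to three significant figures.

[S]/(Km+[S]) = 0.678/2.608 = 0.2600, the fractional saturation.
v = 0.2600 × Vmax = 0.2600 × 231 = 60.1 μmol/min.

60.1 μmol/min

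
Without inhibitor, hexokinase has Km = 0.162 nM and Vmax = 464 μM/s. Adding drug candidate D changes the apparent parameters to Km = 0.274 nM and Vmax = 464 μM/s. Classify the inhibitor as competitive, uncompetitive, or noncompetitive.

competitive

Km increases (0.162 → 0.274 nM) while Vmax is unchanged — the hallmark of competitive inhibition.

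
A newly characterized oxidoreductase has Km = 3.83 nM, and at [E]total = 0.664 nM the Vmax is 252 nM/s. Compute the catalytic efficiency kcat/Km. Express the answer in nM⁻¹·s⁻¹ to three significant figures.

kcat = Vmax/[E]total = 252/0.664 = 380 s⁻¹.
kcat/Km = 380/3.83 = 99.1 nM⁻¹·s⁻¹.

99.1 nM⁻¹·s⁻¹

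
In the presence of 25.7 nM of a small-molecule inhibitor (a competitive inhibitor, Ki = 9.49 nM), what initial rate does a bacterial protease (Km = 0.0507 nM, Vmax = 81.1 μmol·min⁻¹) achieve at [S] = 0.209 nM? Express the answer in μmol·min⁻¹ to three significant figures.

42.7 μmol·min⁻¹

With α = 1 + [I]/Ki = 1 + 25.7/9.49 = 3.708, the competitive rate law is v = Vmax[S] / (αKm + [S]).
v = 81.1×0.209 / (3.708×0.0507 + 0.209) = 16.95/0.3970 = 42.7 μmol·min⁻¹.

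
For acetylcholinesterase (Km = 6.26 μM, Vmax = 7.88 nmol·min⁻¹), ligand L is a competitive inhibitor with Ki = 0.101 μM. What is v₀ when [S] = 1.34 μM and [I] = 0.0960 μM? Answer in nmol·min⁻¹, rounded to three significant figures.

α = 1 + [I]/Ki = 1 + 0.0960/0.101 = 1.950.
For a competitive inhibitor, Vmax is unchanged and the apparent Km becomes α·Km: Km,app = 12.2 μM, Vmax,app = 7.88 nmol·min⁻¹.
v = Vmax,app·[S]/(Km,app + [S]) = 7.88 × 1.34/(12.2 + 1.34) = 0.779 nmol·min⁻¹.

0.779 nmol·min⁻¹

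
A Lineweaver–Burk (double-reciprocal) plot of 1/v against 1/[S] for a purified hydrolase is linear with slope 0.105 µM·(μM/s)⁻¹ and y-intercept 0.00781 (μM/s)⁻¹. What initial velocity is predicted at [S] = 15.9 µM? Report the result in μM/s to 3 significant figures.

69.4 μM/s

The y-intercept is 1/Vmax, so Vmax = 1/0.00781 = 128 μM/s.
The slope is Km/Vmax, so Km = 0.105 × 128 = 13.4 µM.
Then v = 128 × 15.9/(13.4 + 15.9) = 69.4 μM/s.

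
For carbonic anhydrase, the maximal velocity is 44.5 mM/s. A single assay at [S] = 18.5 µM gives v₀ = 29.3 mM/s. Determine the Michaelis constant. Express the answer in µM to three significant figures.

v/Vmax = 29.3/44.5 = 0.6584 = [S]/(Km+[S]).
So Km + [S] = [S]/0.6584 = 28.10 µM, giving Km = 28.10 − 18.5 = 9.60 µM.

9.60 µM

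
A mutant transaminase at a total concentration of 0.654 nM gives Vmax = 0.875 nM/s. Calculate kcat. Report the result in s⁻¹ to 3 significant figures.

1.34 s⁻¹

kcat = Vmax/[E]total = 0.875 nM/s / 0.654 nM = 1.34 s⁻¹.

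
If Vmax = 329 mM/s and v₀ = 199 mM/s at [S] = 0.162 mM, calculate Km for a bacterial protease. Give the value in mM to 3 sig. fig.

From v = Vmax[S]/(Km+[S]), Km = [S](Vmax − v)/v.
Km = 0.162 × (329 − 199) / 199 = 21.06/199 = 0.106 mM.

0.106 mM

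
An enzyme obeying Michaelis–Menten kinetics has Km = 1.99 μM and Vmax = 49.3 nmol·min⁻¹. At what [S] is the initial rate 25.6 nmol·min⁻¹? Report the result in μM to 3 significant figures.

2.15 μM

The required fractional saturation is v/Vmax = 25.6/49.3 = 0.5193.
Then [S]/(Km+[S]) = 0.5193 ⇒ [S] = 1.99 × 0.5193/(1 − 0.5193) = 2.15 μM.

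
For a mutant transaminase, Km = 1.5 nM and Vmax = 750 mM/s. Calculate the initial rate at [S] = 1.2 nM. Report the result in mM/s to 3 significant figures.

[S]/(Km+[S]) = 1.2/2.700 = 0.4444, the fractional saturation.
v = 0.4444 × Vmax = 0.4444 × 750 = 333 mM/s.

333 mM/s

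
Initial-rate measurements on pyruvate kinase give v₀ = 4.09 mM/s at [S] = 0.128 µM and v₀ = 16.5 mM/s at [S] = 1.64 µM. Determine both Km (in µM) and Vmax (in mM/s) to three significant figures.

Km = 0.567 µM; Vmax = 22.2 mM/s

In reciprocal form, 1/v = (Km/Vmax)·(1/[S]) + 1/Vmax. The two points give (1/[S], 1/v) = (7.812, 0.2445) and (0.6098, 0.06061).
Slope = (0.2445 − 0.06061)/(7.812 − 0.6098) = 0.02553; intercept = 0.2445 − 0.02553×7.812 = 0.04504.
Vmax = 1/intercept = 22.2 mM/s; Km = slope × Vmax = 0.02553 × 22.2 = 0.567 µM.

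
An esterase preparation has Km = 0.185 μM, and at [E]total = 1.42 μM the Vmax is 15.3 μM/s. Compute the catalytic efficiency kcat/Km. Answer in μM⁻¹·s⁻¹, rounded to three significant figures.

kcat = Vmax/[E]total = 15.3/1.42 = 10.8 s⁻¹.
kcat/Km = 10.8/0.185 = 58.2 μM⁻¹·s⁻¹.

58.2 μM⁻¹·s⁻¹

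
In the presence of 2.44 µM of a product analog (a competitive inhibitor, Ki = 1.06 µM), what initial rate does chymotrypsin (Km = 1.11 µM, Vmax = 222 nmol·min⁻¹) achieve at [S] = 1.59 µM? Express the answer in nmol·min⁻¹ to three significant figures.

α = 1 + [I]/Ki = 1 + 2.44/1.06 = 3.302.
For a competitive inhibitor, Vmax is unchanged and the apparent Km becomes α·Km: Km,app = 3.67 µM, Vmax,app = 222 nmol·min⁻¹.
v = Vmax,app·[S]/(Km,app + [S]) = 222 × 1.59/(3.67 + 1.59) = 67.2 nmol·min⁻¹.

67.2 nmol·min⁻¹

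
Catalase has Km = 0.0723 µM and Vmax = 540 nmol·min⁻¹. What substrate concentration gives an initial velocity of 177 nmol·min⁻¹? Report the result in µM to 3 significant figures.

Rearranging v = Vmax[S]/(Km+[S]) gives [S] = Km·v/(Vmax − v).
[S] = 0.0723 × 177 / (540 − 177) = 12.80/363.0 = 0.0353 µM.

0.0353 µM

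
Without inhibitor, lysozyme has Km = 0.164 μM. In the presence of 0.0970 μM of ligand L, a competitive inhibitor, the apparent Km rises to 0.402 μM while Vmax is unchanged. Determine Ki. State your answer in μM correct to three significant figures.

Competitive: Km,app = α·Km with α = 1 + [I]/Ki.
α = Km,app/Km = 0.402/0.164 = 2.451.
Ki = [I]/(α − 1) = 0.0970/1.451 = 0.0668 μM.

0.0668 μM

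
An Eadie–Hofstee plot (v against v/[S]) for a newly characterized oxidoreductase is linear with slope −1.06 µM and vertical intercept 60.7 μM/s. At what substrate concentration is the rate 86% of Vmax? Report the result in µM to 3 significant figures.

The Eadie–Hofstee slope gives Km = 1.06 µM (slope = −Km).
v/Vmax = [S]/(Km+[S]) = 0.86 ⇒ [S] = Km·0.86/(1−0.86) = 1.06 × 6.143 = 6.51 µM.

6.51 µM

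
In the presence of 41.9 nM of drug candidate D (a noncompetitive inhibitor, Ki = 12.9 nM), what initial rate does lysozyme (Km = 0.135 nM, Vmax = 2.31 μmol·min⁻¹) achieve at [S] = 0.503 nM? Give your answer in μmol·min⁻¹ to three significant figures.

α = 1 + [I]/Ki = 1 + 41.9/12.9 = 4.248.
For a noncompetitive inhibitor, Vmax is reduced to Vmax/α while Km is unchanged: Km,app = 0.135 nM, Vmax,app = 0.544 μmol·min⁻¹.
v = Vmax,app·[S]/(Km,app + [S]) = 0.544 × 0.503/(0.135 + 0.503) = 0.429 μmol·min⁻¹.

0.429 μmol·min⁻¹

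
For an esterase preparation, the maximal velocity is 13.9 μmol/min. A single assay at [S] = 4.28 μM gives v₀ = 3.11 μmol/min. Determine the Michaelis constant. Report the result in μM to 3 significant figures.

v/Vmax = 3.11/13.9 = 0.2237 = [S]/(Km+[S]).
So Km + [S] = [S]/0.2237 = 19.13 μM, giving Km = 19.13 − 4.28 = 14.8 μM.

14.8 μM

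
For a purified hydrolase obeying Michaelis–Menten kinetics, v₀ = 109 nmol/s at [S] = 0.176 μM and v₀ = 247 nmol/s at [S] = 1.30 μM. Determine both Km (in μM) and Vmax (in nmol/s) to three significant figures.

Km = 0.321 μM; Vmax = 308 nmol/s

In reciprocal form, 1/v = (Km/Vmax)·(1/[S]) + 1/Vmax. The two points give (1/[S], 1/v) = (5.682, 0.009174) and (0.7692, 0.004049).
Slope = (0.009174 − 0.004049)/(5.682 − 0.7692) = 0.001043; intercept = 0.009174 − 0.001043×5.682 = 0.003246.
Vmax = 1/intercept = 308 nmol/s; Km = slope × Vmax = 0.001043 × 308 = 0.321 μM.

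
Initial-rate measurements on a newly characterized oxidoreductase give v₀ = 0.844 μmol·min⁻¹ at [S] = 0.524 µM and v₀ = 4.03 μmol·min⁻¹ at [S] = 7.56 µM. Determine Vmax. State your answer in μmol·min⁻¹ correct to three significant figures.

5.61 μmol·min⁻¹

From v = Vmax[S]/(Km+[S]), each point gives Vmax = v(Km+[S])/[S].
Equating: 0.844(Km+0.524)/0.524 = 4.03(Km+7.56)/7.56.
1.611·Km + 0.844 = 0.5331·Km + 4.03, so (1.611 − 0.5331)·Km = 4.03 − 0.844.
Km = 3.186/1.078 = 2.96 µM; then Vmax = 0.844(2.96+0.524)/0.524 = 5.61 μmol·min⁻¹.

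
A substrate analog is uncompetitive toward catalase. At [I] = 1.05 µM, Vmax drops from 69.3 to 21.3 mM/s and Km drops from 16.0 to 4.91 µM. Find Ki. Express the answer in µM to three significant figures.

Uncompetitive: Vmax,app = Vmax/α (and Km,app = Km/α) with α = 1 + [I]/Ki.
α = Vmax/Vmax,app = 69.3/21.3 = 3.254.
Since α = 1 + [I]/Ki, [I]/Ki = 3.254 − 1 = 2.254 and Ki = 1.05/2.254 = 0.466 µM.

0.466 µM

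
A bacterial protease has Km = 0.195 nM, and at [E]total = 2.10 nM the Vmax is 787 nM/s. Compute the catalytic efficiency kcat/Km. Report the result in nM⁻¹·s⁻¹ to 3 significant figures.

1920 nM⁻¹·s⁻¹

kcat = Vmax/[E]total = 787/2.10 = 375 s⁻¹.
kcat/Km = 375/0.195 = 1920 nM⁻¹·s⁻¹.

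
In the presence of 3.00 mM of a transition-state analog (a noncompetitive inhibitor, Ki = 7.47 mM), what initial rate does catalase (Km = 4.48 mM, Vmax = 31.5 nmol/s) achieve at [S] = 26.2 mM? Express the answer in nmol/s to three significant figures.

19.2 nmol/s

α = 1 + [I]/Ki = 1 + 3.00/7.47 = 1.402.
For a noncompetitive inhibitor, Vmax is reduced to Vmax/α while Km is unchanged: Km,app = 4.48 mM, Vmax,app = 22.5 nmol/s.
v = Vmax,app·[S]/(Km,app + [S]) = 22.5 × 26.2/(4.48 + 26.2) = 19.2 nmol/s.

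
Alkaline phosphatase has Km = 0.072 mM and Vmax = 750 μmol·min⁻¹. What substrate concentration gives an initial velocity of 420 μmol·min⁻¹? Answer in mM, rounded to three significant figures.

0.0916 mM

Rearranging v = Vmax[S]/(Km+[S]) gives [S] = Km·v/(Vmax − v).
[S] = 0.072 × 420 / (750 − 420) = 30.24/330.0 = 0.0916 mM.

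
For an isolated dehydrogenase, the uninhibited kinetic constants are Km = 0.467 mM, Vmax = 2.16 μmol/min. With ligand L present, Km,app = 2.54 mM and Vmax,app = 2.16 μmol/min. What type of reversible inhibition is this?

Km increases (0.467 → 2.54 mM) while Vmax is unchanged — the hallmark of competitive inhibition.

competitive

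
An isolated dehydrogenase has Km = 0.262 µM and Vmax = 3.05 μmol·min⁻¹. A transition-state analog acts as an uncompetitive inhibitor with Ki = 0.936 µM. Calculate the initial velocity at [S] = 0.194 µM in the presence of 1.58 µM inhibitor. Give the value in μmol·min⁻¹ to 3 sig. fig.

0.755 μmol·min⁻¹

With α = 1 + [I]/Ki = 1 + 1.58/0.936 = 2.688, the uncompetitive rate law is v = (Vmax/α)·[S] / (Km/α + [S]).
v = (3.05/2.688)×0.194 / (0.262/2.688 + 0.194) = 0.2201/0.2915 = 0.755 μmol·min⁻¹.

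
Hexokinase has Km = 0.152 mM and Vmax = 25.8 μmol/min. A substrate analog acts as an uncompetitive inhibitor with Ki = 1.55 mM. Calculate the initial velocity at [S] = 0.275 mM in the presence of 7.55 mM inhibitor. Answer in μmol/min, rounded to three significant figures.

α = 1 + [I]/Ki = 1 + 7.55/1.55 = 5.871.
For an uncompetitive inhibitor, both parameters are divided by α, giving Vmax/α and Km/α: Km,app = 0.0259 mM, Vmax,app = 4.39 μmol/min.
v = Vmax,app·[S]/(Km,app + [S]) = 4.39 × 0.275/(0.0259 + 0.275) = 4.02 μmol/min.

4.02 μmol/min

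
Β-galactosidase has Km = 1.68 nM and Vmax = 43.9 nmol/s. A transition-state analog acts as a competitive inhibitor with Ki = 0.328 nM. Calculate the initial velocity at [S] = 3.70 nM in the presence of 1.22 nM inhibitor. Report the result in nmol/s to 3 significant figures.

α = 1 + [I]/Ki = 1 + 1.22/0.328 = 4.720.
For a competitive inhibitor, Vmax is unchanged and the apparent Km becomes α·Km: Km,app = 7.93 nM, Vmax,app = 43.9 nmol/s.
v = Vmax,app·[S]/(Km,app + [S]) = 43.9 × 3.70/(7.93 + 3.70) = 14.0 nmol/s.

14.0 nmol/s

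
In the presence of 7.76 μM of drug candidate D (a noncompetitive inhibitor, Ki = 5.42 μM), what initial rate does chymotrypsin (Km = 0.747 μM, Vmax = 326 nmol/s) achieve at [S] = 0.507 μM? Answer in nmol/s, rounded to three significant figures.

With α = 1 + [I]/Ki = 1 + 7.76/5.42 = 2.432, the noncompetitive rate law is v = (Vmax/α)·[S] / (Km + [S]).
v = (326/2.432)×0.507 / (0.747 + 0.507) = 67.97/1.254 = 54.2 nmol/s.

54.2 nmol/s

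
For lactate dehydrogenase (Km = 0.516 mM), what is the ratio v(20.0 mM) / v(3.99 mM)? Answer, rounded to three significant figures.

1.10

The fractional saturations are [S]/(Km+[S]) = 3.99/4.506 = 0.8855 and 20.0/20.52 = 0.9748.
v₂/v₁ is just their ratio: 0.9748/0.8855 = 1.10.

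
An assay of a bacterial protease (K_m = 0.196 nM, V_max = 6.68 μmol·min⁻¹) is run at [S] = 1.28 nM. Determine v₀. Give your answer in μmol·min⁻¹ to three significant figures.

v = Vmax·[S]/(Km + [S]) = 6.68 × 1.28 / (0.196 + 1.28)
  = 8.550 / 1.476 = 5.79 μmol·min⁻¹.

5.79 μmol·min⁻¹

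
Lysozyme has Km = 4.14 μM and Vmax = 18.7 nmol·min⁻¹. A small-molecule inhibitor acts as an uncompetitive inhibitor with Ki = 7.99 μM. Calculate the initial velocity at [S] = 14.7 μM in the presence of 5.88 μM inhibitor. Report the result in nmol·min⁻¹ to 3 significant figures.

With α = 1 + [I]/Ki = 1 + 5.88/7.99 = 1.736, the uncompetitive rate law is v = (Vmax/α)·[S] / (Km/α + [S]).
v = (18.7/1.736)×14.7 / (4.14/1.736 + 14.7) = 158.4/17.08 = 9.27 nmol·min⁻¹.

9.27 nmol·min⁻¹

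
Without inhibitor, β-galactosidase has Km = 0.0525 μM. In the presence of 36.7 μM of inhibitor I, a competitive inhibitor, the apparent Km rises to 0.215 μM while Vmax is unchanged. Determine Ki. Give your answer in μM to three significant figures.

Competitive: Km,app = α·Km with α = 1 + [I]/Ki.
α = Km,app/Km = 0.215/0.0525 = 4.095.
Since α = 1 + [I]/Ki, [I]/Ki = 4.095 − 1 = 3.095 and Ki = 36.7/3.095 = 11.9 μM.

11.9 μM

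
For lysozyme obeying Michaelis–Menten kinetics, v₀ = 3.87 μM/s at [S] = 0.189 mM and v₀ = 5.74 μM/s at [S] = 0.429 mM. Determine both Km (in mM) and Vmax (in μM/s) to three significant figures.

From v = Vmax[S]/(Km+[S]), each point gives Vmax = v(Km+[S])/[S].
Equating: 3.87(Km+0.189)/0.189 = 5.74(Km+0.429)/0.429.
20.48·Km + 3.87 = 13.38·Km + 5.74, so (20.48 − 13.38)·Km = 5.74 − 3.87.
Km = 1.870/7.096 = 0.264 mM; then Vmax = 3.87(0.264+0.189)/0.189 = 9.27 μM/s.

Km = 0.264 mM; Vmax = 9.27 μM/s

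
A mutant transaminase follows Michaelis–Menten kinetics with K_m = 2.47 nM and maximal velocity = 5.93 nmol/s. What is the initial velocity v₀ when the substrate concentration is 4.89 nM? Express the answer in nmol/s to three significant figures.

3.94 nmol/s

[S]/(Km+[S]) = 4.89/7.360 = 0.6644, the fractional saturation.
v = 0.6644 × Vmax = 0.6644 × 5.93 = 3.94 nmol/s.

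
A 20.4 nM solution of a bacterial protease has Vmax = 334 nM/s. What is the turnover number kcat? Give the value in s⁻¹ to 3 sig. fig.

kcat = Vmax/[E]total = 334 nM/s / 20.4 nM = 16.4 s⁻¹.

16.4 s⁻¹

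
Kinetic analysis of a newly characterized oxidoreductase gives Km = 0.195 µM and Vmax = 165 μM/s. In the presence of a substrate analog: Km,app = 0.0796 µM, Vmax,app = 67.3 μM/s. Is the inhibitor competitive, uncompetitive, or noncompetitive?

uncompetitive

Both Km and Vmax decrease by the same factor (~2.45-fold) — characteristic of uncompetitive inhibition.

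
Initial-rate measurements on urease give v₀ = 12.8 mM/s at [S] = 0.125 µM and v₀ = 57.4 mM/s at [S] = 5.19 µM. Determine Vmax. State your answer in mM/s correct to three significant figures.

From v = Vmax[S]/(Km+[S]), each point gives Vmax = v(Km+[S])/[S].
Equating: 12.8(Km+0.125)/0.125 = 57.4(Km+5.19)/5.19.
102.4·Km + 12.8 = 11.06·Km + 57.4, so (102.4 − 11.06)·Km = 57.4 − 12.8.
Km = 44.60/91.34 = 0.488 µM; then Vmax = 12.8(0.488+0.125)/0.125 = 62.8 mM/s.

62.8 mM/s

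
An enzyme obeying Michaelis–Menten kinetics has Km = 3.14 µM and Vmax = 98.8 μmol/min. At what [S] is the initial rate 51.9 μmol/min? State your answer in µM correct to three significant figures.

3.47 µM

The required fractional saturation is v/Vmax = 51.9/98.8 = 0.5253.
Then [S]/(Km+[S]) = 0.5253 ⇒ [S] = 3.14 × 0.5253/(1 − 0.5253) = 3.47 µM.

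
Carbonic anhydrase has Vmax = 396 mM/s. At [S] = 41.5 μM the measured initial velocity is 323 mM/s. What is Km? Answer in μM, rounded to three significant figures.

v/Vmax = 323/396 = 0.8157 = [S]/(Km+[S]).
So Km + [S] = [S]/0.8157 = 50.88 μM, giving Km = 50.88 − 41.5 = 9.38 μM.

9.38 μM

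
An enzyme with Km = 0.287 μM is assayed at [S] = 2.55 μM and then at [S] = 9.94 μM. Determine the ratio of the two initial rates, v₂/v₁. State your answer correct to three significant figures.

Since Vmax cancels, v₂/v₁ = [S]₂(Km+[S]₁) / [S]₁(Km+[S]₂).
= 9.94×(0.287+2.55) / (2.55×(0.287+9.94)) = 28.20/26.08 = 1.08.

1.08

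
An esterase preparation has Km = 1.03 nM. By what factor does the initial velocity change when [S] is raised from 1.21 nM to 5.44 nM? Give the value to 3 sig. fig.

Since Vmax cancels, v₂/v₁ = [S]₂(Km+[S]₁) / [S]₁(Km+[S]₂).
= 5.44×(1.03+1.21) / (1.21×(1.03+5.44)) = 12.19/7.829 = 1.56.

1.56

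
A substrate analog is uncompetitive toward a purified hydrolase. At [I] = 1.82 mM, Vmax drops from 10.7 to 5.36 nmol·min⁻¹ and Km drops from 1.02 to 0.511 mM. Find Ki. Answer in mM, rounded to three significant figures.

1.83 mM

Uncompetitive: Vmax,app = Vmax/α (and Km,app = Km/α) with α = 1 + [I]/Ki.
α = Vmax/Vmax,app = 10.7/5.36 = 1.996.
Since α = 1 + [I]/Ki, [I]/Ki = 1.996 − 1 = 0.9963 and Ki = 1.82/0.9963 = 1.83 mM.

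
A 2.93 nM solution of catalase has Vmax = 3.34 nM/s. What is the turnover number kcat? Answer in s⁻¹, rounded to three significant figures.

kcat = Vmax/[E]total = 3.34 nM/s / 2.93 nM = 1.14 s⁻¹.

1.14 s⁻¹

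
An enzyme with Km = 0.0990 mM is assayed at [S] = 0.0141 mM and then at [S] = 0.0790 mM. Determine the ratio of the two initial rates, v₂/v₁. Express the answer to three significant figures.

3.56

The fractional saturations are [S]/(Km+[S]) = 0.0141/0.1131 = 0.1247 and 0.0790/0.1780 = 0.4438.
v₂/v₁ is just their ratio: 0.4438/0.1247 = 3.56.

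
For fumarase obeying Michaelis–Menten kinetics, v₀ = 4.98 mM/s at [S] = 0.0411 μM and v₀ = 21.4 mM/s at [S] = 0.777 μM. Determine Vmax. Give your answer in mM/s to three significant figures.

26.2 mM/s

In reciprocal form, 1/v = (Km/Vmax)·(1/[S]) + 1/Vmax. The two points give (1/[S], 1/v) = (24.33, 0.2008) and (1.287, 0.04673).
Slope = (0.2008 − 0.04673)/(24.33 − 1.287) = 0.006686; intercept = 0.2008 − 0.006686×24.33 = 0.03812.
Vmax = 1/intercept = 26.2 mM/s; Km = slope × Vmax = 0.006686 × 26.2 = 0.175 μM.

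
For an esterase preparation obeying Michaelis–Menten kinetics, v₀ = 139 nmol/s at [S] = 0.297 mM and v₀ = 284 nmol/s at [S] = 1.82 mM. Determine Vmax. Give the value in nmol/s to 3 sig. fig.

From v = Vmax[S]/(Km+[S]), each point gives Vmax = v(Km+[S])/[S].
Equating: 139(Km+0.297)/0.297 = 284(Km+1.82)/1.82.
468.0·Km + 139 = 156.0·Km + 284, so (468.0 − 156.0)·Km = 284 − 139.
Km = 145.0/312.0 = 0.465 mM; then Vmax = 139(0.465+0.297)/0.297 = 357 nmol/s.

357 nmol/s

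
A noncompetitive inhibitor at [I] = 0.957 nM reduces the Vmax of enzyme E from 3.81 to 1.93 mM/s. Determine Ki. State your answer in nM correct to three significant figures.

0.982 nM

Noncompetitive: Vmax,app = Vmax/α with α = 1 + [I]/Ki.
α = Vmax/Vmax,app = 3.81/1.93 = 1.974.
Ki = [I]/(α − 1) = 0.957/0.9741 = 0.982 nM.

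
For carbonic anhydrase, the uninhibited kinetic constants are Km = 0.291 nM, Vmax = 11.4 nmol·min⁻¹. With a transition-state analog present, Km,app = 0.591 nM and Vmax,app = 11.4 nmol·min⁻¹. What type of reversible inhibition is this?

Km increases (0.291 → 0.591 nM) while Vmax is unchanged — the hallmark of competitive inhibition.

competitive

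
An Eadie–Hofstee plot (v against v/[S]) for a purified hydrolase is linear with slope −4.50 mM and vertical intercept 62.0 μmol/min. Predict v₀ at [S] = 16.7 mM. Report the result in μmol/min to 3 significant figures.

In the Eadie–Hofstee form v = Vmax − Km·(v/[S]), the slope is −Km and the intercept is Vmax, so Km = 4.50 mM and Vmax = 62.0 μmol/min.
v = 62.0 × 16.7/(4.50 + 16.7) = 48.8 μmol/min.

48.8 μmol/min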